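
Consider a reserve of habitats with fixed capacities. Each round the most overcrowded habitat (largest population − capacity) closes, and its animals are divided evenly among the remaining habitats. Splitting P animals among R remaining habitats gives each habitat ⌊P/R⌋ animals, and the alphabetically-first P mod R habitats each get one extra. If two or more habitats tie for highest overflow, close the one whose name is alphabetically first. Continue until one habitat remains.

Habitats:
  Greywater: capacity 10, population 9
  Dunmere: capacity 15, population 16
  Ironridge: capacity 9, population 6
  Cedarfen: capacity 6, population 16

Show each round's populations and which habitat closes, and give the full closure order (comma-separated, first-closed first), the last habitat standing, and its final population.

Closure order: Cedarfen, Dunmere, Greywater
Last habitat: Ironridge with 47 animals

Round 1: Cedarfen=16 Dunmere=16 Greywater=9 Ironridge=6 → close Cedarfen (overflow 10)
  16÷3 = 5 each, +1 to first 1
Round 2: Dunmere=22 Greywater=14 Ironridge=11 → close Dunmere (overflow 7)
  22÷2 = 11 each, +1 to first 0
Round 3: Greywater=25 Ironridge=22 → close Greywater (overflow 15)
  25÷1 = 25 each, +1 to first 0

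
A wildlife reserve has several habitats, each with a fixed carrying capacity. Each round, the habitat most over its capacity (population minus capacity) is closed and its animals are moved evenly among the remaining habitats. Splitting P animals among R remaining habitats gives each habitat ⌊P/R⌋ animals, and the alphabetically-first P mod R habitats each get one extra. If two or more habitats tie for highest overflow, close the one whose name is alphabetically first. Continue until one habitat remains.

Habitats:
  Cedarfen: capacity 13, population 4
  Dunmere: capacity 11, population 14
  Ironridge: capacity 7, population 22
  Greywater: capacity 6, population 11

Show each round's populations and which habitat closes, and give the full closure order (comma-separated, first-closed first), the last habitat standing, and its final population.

Closure order: Ironridge, Greywater, Dunmere
Last habitat: Cedarfen with 51 animals

Round 1: Cedarfen=4 Dunmere=14 Greywater=11 Ironridge=22 → close Ironridge (overflow 15)
  22÷3 = 7 each, +1 to first 1
Round 2: Cedarfen=12 Dunmere=21 Greywater=18 → close Greywater (overflow 12)
  18÷2 = 9 each, +1 to first 0
Round 3: Cedarfen=21 Dunmere=30 → close Dunmere (overflow 19)
  30÷1 = 30 each, +1 to first 0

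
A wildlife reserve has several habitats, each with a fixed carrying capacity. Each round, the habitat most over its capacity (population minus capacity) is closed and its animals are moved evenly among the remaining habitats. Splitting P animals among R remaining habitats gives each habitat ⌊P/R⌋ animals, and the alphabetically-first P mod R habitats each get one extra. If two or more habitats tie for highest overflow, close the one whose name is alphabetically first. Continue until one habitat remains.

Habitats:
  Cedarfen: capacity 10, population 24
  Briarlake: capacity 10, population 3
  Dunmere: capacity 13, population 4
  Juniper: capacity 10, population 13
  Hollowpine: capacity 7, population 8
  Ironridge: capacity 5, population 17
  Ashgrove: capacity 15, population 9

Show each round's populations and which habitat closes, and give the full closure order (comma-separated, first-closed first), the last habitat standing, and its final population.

Round 1: Ashgrove=9 Briarlake=3 Cedarfen=24 Dunmere=4 Hollowpine=8 Ironridge=17 Juniper=13 → close Cedarfen (overflow 14)
  24÷6 = 4 each, +1 to first 0
Round 2: Ashgrove=13 Briarlake=7 Dunmere=8 Hollowpine=12 Ironridge=21 Juniper=17 → close Ironridge (overflow 16)
  21÷5 = 4 each, +1 to first 1
Round 3: Ashgrove=18 Briarlake=11 Dunmere=12 Hollowpine=16 Juniper=21 → close Juniper (overflow 11)
  21÷4 = 5 each, +1 to first 1
Round 4: Ashgrove=24 Briarlake=16 Dunmere=17 Hollowpine=21 → close Hollowpine (overflow 14)
  21÷3 = 7 each, +1 to first 0
Round 5: Ashgrove=31 Briarlake=23 Dunmere=24 → close Ashgrove (overflow 16)
  31÷2 = 15 each, +1 to first 1
Round 6: Briarlake=39 Dunmere=39 → close Briarlake (overflow 29)
  39÷1 = 39 each, +1 to first 0

Closure order: Cedarfen, Ironridge, Juniper, Hollowpine, Ashgrove, Briarlake
Last habitat: Dunmere with 78 animals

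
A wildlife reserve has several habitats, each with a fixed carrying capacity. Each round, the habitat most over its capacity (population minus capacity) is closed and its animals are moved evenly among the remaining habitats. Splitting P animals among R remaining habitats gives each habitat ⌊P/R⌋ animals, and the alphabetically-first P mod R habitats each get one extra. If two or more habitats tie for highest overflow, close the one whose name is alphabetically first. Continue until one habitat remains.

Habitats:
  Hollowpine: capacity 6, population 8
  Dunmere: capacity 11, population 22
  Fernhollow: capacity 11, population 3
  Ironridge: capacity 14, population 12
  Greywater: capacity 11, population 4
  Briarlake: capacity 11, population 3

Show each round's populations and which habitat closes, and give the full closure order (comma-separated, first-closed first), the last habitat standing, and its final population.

Round 1: Briarlake=3 Dunmere=22 Fernhollow=3 Greywater=4 Hollowpine=8 Ironridge=12 → close Dunmere (overflow 11)
  22÷5 = 4 each, +1 to first 2
Round 2: Briarlake=8 Fernhollow=8 Greywater=8 Hollowpine=12 Ironridge=16 → close Hollowpine (overflow 6)
  12÷4 = 3 each, +1 to first 0
Round 3: Briarlake=11 Fernhollow=11 Greywater=11 Ironridge=19 → close Ironridge (overflow 5)
  19÷3 = 6 each, +1 to first 1
Round 4: Briarlake=18 Fernhollow=17 Greywater=17 → close Briarlake (overflow 7)
  18÷2 = 9 each, +1 to first 0
Round 5: Fernhollow=26 Greywater=26 → close Fernhollow (overflow 15)
  26÷1 = 26 each, +1 to first 0

Closure order: Dunmere, Hollowpine, Ironridge, Briarlake, Fernhollow
Last habitat: Greywater with 52 animals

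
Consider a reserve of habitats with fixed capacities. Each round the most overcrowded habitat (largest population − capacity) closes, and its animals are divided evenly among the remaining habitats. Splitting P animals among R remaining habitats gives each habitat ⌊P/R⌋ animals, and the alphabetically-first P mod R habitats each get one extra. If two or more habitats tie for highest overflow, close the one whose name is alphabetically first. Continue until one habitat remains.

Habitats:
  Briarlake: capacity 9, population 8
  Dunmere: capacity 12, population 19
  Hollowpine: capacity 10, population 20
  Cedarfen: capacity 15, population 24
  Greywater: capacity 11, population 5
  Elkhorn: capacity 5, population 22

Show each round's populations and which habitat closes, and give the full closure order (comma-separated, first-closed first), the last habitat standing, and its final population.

Round 1: Briarlake=8 Cedarfen=24 Dunmere=19 Elkhorn=22 Greywater=5 Hollowpine=20 → close Elkhorn (overflow 17)
  22÷5 = 4 each, +1 to first 2
Round 2: Briarlake=13 Cedarfen=29 Dunmere=23 Greywater=9 Hollowpine=24 → close Cedarfen (overflow 14)
  29÷4 = 7 each, +1 to first 1
Round 3: Briarlake=21 Dunmere=30 Greywater=16 Hollowpine=31 → close Hollowpine (overflow 21)
  31÷3 = 10 each, +1 to first 1
Round 4: Briarlake=32 Dunmere=40 Greywater=26 → close Dunmere (overflow 28)
  40÷2 = 20 each, +1 to first 0
Round 5: Briarlake=52 Greywater=46 → close Briarlake (overflow 43)
  52÷1 = 52 each, +1 to first 0

Closure order: Elkhorn, Cedarfen, Hollowpine, Dunmere, Briarlake
Last habitat: Greywater with 98 animals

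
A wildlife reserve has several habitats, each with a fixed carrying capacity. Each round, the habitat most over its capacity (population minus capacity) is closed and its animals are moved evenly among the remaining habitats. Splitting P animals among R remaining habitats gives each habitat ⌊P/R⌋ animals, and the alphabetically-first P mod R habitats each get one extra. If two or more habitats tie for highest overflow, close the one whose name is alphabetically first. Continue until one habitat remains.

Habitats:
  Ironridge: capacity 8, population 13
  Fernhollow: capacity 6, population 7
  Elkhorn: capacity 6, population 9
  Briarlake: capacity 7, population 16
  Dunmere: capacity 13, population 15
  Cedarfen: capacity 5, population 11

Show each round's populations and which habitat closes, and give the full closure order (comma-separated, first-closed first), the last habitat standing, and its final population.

Round 1: Briarlake=16 Cedarfen=11 Dunmere=15 Elkhorn=9 Fernhollow=7 Ironridge=13 → close Briarlake (overflow 9)
  16÷5 = 3 each, +1 to first 1
Round 2: Cedarfen=15 Dunmere=18 Elkhorn=12 Fernhollow=10 Ironridge=16 → close Cedarfen (overflow 10)
  15÷4 = 3 each, +1 to first 3
Round 3: Dunmere=22 Elkhorn=16 Fernhollow=14 Ironridge=19 → close Ironridge (overflow 11)
  19÷3 = 6 each, +1 to first 1
Round 4: Dunmere=29 Elkhorn=22 Fernhollow=20 → close Dunmere (overflow 16)
  29÷2 = 14 each, +1 to first 1
Round 5: Elkhorn=37 Fernhollow=34 → close Elkhorn (overflow 31)
  37÷1 = 37 each, +1 to first 0

Closure order: Briarlake, Cedarfen, Ironridge, Dunmere, Elkhorn
Last habitat: Fernhollow with 71 animals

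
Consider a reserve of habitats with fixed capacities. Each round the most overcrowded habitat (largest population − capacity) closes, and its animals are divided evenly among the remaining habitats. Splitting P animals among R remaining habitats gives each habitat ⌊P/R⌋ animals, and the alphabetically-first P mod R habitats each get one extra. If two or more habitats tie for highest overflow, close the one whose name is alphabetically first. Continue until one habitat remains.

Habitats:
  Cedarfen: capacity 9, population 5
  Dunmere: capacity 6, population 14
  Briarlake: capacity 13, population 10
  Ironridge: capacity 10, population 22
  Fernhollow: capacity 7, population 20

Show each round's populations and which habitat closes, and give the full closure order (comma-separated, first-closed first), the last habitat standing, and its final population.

Closure order: Fernhollow, Ironridge, Dunmere, Briarlake
Last habitat: Cedarfen with 71 animals

Round 1: Briarlake=10 Cedarfen=5 Dunmere=14 Fernhollow=20 Ironridge=22 → close Fernhollow (overflow 13)
  20÷4 = 5 each, +1 to first 0
Round 2: Briarlake=15 Cedarfen=10 Dunmere=19 Ironridge=27 → close Ironridge (overflow 17)
  27÷3 = 9 each, +1 to first 0
Round 3: Briarlake=24 Cedarfen=19 Dunmere=28 → close Dunmere (overflow 22)
  28÷2 = 14 each, +1 to first 0
Round 4: Briarlake=38 Cedarfen=33 → close Briarlake (overflow 25)
  38÷1 = 38 each, +1 to first 0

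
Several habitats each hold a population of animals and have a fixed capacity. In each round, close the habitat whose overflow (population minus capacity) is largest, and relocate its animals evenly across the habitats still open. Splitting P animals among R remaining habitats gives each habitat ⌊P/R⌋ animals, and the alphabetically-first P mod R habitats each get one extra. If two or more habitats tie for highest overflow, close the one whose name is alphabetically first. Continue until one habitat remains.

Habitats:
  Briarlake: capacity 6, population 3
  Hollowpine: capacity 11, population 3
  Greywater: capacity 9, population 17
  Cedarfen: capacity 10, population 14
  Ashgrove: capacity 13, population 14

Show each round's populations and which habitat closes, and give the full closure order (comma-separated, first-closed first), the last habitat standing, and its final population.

Round 1: Ashgrove=14 Briarlake=3 Cedarfen=14 Greywater=17 Hollowpine=3 → close Greywater (overflow 8)
  17÷4 = 4 each, +1 to first 1
Round 2: Ashgrove=19 Briarlake=7 Cedarfen=18 Hollowpine=7 → close Cedarfen (overflow 8)
  18÷3 = 6 each, +1 to first 0
Round 3: Ashgrove=25 Briarlake=13 Hollowpine=13 → close Ashgrove (overflow 12)
  25÷2 = 12 each, +1 to first 1
Round 4: Briarlake=26 Hollowpine=25 → close Briarlake (overflow 20)
  26÷1 = 26 each, +1 to first 0

Closure order: Greywater, Cedarfen, Ashgrove, Briarlake
Last habitat: Hollowpine with 51 animals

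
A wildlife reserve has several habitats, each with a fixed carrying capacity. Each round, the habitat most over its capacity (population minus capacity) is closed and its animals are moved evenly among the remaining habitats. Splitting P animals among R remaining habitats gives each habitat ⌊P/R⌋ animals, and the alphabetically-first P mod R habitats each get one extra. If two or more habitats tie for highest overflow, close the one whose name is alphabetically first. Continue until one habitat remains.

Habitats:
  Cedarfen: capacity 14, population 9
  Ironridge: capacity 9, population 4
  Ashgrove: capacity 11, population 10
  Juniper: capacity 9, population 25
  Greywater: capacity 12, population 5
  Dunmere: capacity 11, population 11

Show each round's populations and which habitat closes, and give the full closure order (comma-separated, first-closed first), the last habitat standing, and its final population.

Closure order: Juniper, Dunmere, Ashgrove, Cedarfen, Ironridge
Last habitat: Greywater with 64 animals

Round 1: Ashgrove=10 Cedarfen=9 Dunmere=11 Greywater=5 Ironridge=4 Juniper=25 → close Juniper (overflow 16)
  25÷5 = 5 each, +1 to first 0
Round 2: Ashgrove=15 Cedarfen=14 Dunmere=16 Greywater=10 Ironridge=9 → close Dunmere (overflow 5)
  16÷4 = 4 each, +1 to first 0
Round 3: Ashgrove=19 Cedarfen=18 Greywater=14 Ironridge=13 → close Ashgrove (overflow 8)
  19÷3 = 6 each, +1 to first 1
Round 4: Cedarfen=25 Greywater=20 Ironridge=19 → close Cedarfen (overflow 11)
  25÷2 = 12 each, +1 to first 1
Round 5: Greywater=33 Ironridge=31 → close Ironridge (overflow 22)
  31÷1 = 31 each, +1 to first 0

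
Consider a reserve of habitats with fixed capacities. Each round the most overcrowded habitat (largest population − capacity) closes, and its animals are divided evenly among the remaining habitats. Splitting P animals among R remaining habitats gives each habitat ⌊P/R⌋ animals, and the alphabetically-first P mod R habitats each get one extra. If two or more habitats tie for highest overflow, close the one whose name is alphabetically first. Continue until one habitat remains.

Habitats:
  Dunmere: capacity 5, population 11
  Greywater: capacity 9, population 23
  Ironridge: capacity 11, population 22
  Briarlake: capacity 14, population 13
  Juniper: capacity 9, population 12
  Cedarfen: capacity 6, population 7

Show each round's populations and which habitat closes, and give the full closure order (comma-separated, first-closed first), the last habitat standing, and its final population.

Closure order: Greywater, Ironridge, Dunmere, Cedarfen, Juniper
Last habitat: Briarlake with 88 animals

Round 1: Briarlake=13 Cedarfen=7 Dunmere=11 Greywater=23 Ironridge=22 Juniper=12 → close Greywater (overflow 14)
  23÷5 = 4 each, +1 to first 3
Round 2: Briarlake=18 Cedarfen=12 Dunmere=16 Ironridge=26 Juniper=16 → close Ironridge (overflow 15)
  26÷4 = 6 each, +1 to first 2
Round 3: Briarlake=25 Cedarfen=19 Dunmere=22 Juniper=22 → close Dunmere (overflow 17)
  22÷3 = 7 each, +1 to first 1
Round 4: Briarlake=33 Cedarfen=26 Juniper=29 → close Cedarfen (overflow 20)
  26÷2 = 13 each, +1 to first 0
Round 5: Briarlake=46 Juniper=42 → close Juniper (overflow 33)
  42÷1 = 42 each, +1 to first 0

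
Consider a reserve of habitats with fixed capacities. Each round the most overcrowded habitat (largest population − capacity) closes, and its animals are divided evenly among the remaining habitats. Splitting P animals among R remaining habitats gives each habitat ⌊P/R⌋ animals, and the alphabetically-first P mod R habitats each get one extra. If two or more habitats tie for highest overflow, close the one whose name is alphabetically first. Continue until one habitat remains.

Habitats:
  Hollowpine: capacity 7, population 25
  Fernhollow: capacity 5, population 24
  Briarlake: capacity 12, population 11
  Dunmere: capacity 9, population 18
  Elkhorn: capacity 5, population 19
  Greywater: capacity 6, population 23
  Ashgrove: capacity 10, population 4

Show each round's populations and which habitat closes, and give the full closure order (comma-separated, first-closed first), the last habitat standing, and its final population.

Closure order: Fernhollow, Hollowpine, Greywater, Elkhorn, Dunmere, Briarlake
Last habitat: Ashgrove with 124 animals

Round 1: Ashgrove=4 Briarlake=11 Dunmere=18 Elkhorn=19 Fernhollow=24 Greywater=23 Hollowpine=25 → close Fernhollow (overflow 19)
  24÷6 = 4 each, +1 to first 0
Round 2: Ashgrove=8 Briarlake=15 Dunmere=22 Elkhorn=23 Greywater=27 Hollowpine=29 → close Hollowpine (overflow 22)
  29÷5 = 5 each, +1 to first 4
Round 3: Ashgrove=14 Briarlake=21 Dunmere=28 Elkhorn=29 Greywater=32 → close Greywater (overflow 26)
  32÷4 = 8 each, +1 to first 0
Round 4: Ashgrove=22 Briarlake=29 Dunmere=36 Elkhorn=37 → close Elkhorn (overflow 32)
  37÷3 = 12 each, +1 to first 1
Round 5: Ashgrove=35 Briarlake=41 Dunmere=48 → close Dunmere (overflow 39)
  48÷2 = 24 each, +1 to first 0
Round 6: Ashgrove=59 Briarlake=65 → close Briarlake (overflow 53)
  65÷1 = 65 each, +1 to first 0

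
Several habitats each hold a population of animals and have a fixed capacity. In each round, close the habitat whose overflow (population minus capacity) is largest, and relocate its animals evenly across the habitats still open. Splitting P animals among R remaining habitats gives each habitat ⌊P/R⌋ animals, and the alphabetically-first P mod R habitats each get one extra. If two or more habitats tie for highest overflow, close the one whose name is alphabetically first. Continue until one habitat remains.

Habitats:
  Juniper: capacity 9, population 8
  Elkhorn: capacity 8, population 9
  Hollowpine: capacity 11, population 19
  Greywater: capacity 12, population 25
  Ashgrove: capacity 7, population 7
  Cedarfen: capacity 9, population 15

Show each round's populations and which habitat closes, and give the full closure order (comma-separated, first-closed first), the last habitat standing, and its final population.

Round 1: Ashgrove=7 Cedarfen=15 Elkhorn=9 Greywater=25 Hollowpine=19 Juniper=8 → close Greywater (overflow 13)
  25÷5 = 5 each, +1 to first 0
Round 2: Ashgrove=12 Cedarfen=20 Elkhorn=14 Hollowpine=24 Juniper=13 → close Hollowpine (overflow 13)
  24÷4 = 6 each, +1 to first 0
Round 3: Ashgrove=18 Cedarfen=26 Elkhorn=20 Juniper=19 → close Cedarfen (overflow 17)
  26÷3 = 8 each, +1 to first 2
Round 4: Ashgrove=27 Elkhorn=29 Juniper=27 → close Elkhorn (overflow 21)
  29÷2 = 14 each, +1 to first 1
Round 5: Ashgrove=42 Juniper=41 → close Ashgrove (overflow 35)
  42÷1 = 42 each, +1 to first 0

Closure order: Greywater, Hollowpine, Cedarfen, Elkhorn, Ashgrove
Last habitat: Juniper with 83 animals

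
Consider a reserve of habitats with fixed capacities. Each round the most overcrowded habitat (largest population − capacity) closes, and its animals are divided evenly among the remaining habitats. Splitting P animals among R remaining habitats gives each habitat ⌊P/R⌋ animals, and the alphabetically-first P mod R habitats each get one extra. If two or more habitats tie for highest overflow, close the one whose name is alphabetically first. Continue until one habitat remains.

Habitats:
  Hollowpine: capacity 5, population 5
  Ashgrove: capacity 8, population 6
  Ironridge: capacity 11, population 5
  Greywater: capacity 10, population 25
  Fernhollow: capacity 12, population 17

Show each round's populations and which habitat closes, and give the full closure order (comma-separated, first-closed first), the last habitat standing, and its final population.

Round 1: Ashgrove=6 Fernhollow=17 Greywater=25 Hollowpine=5 Ironridge=5 → close Greywater (overflow 15)
  25÷4 = 6 each, +1 to first 1
Round 2: Ashgrove=13 Fernhollow=23 Hollowpine=11 Ironridge=11 → close Fernhollow (overflow 11)
  23÷3 = 7 each, +1 to first 2
Round 3: Ashgrove=21 Hollowpine=19 Ironridge=18 → close Hollowpine (overflow 14)
  19÷2 = 9 each, +1 to first 1
Round 4: Ashgrove=31 Ironridge=27 → close Ashgrove (overflow 23)
  31÷1 = 31 each, +1 to first 0

Closure order: Greywater, Fernhollow, Hollowpine, Ashgrove
Last habitat: Ironridge with 58 animals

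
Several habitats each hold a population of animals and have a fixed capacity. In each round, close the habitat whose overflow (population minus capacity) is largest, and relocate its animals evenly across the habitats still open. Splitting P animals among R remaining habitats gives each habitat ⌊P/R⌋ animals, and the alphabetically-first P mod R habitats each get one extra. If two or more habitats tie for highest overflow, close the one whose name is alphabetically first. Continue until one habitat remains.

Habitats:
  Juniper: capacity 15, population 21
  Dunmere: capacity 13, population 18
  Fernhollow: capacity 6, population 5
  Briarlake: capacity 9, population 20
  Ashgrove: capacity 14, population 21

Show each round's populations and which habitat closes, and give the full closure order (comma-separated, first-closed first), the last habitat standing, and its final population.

Closure order: Briarlake, Ashgrove, Dunmere, Juniper
Last habitat: Fernhollow with 85 animals

Round 1: Ashgrove=21 Briarlake=20 Dunmere=18 Fernhollow=5 Juniper=21 → close Briarlake (overflow 11)
  20÷4 = 5 each, +1 to first 0
Round 2: Ashgrove=26 Dunmere=23 Fernhollow=10 Juniper=26 → close Ashgrove (overflow 12)
  26÷3 = 8 each, +1 to first 2
Round 3: Dunmere=32 Fernhollow=19 Juniper=34 → close Dunmere (overflow 19)
  32÷2 = 16 each, +1 to first 0
Round 4: Fernhollow=35 Juniper=50 → close Juniper (overflow 35)
  50÷1 = 50 each, +1 to first 0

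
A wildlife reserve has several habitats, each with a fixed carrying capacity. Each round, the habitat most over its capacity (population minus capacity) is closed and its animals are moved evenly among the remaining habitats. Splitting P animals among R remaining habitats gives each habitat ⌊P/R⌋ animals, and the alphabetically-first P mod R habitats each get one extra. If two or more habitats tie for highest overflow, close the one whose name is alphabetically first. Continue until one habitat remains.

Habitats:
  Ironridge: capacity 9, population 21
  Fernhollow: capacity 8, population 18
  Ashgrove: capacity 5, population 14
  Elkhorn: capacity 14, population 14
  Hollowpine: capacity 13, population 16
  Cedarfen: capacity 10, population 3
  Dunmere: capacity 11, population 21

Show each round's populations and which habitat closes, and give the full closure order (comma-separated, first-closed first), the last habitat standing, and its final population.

Round 1: Ashgrove=14 Cedarfen=3 Dunmere=21 Elkhorn=14 Fernhollow=18 Hollowpine=16 Ironridge=21 → close Ironridge (overflow 12)
  21÷6 = 3 each, +1 to first 3
Round 2: Ashgrove=18 Cedarfen=7 Dunmere=25 Elkhorn=17 Fernhollow=21 Hollowpine=19 → close Dunmere (overflow 14)
  25÷5 = 5 each, +1 to first 0
Round 3: Ashgrove=23 Cedarfen=12 Elkhorn=22 Fernhollow=26 Hollowpine=24 → close Ashgrove (overflow 18)
  23÷4 = 5 each, +1 to first 3
Round 4: Cedarfen=18 Elkhorn=28 Fernhollow=32 Hollowpine=29 → close Fernhollow (overflow 24)
  32÷3 = 10 each, +1 to first 2
Round 5: Cedarfen=29 Elkhorn=39 Hollowpine=39 → close Hollowpine (overflow 26)
  39÷2 = 19 each, +1 to first 1
Round 6: Cedarfen=49 Elkhorn=58 → close Elkhorn (overflow 44)
  58÷1 = 58 each, +1 to first 0

Closure order: Ironridge, Dunmere, Ashgrove, Fernhollow, Hollowpine, Elkhorn
Last habitat: Cedarfen with 107 animals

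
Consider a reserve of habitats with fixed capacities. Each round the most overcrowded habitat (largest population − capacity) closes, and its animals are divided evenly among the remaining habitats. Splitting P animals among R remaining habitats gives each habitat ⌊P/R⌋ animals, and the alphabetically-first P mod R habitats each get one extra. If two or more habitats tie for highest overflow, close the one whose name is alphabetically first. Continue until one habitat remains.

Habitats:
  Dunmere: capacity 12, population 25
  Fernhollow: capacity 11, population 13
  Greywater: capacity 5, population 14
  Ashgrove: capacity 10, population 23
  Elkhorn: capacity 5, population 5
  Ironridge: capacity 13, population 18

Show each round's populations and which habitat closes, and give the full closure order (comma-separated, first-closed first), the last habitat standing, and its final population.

Closure order: Ashgrove, Dunmere, Greywater, Ironridge, Elkhorn
Last habitat: Fernhollow with 98 animals

Round 1: Ashgrove=23 Dunmere=25 Elkhorn=5 Fernhollow=13 Greywater=14 Ironridge=18 → close Ashgrove (overflow 13)
  23÷5 = 4 each, +1 to first 3
Round 2: Dunmere=30 Elkhorn=10 Fernhollow=18 Greywater=18 Ironridge=22 → close Dunmere (overflow 18)
  30÷4 = 7 each, +1 to first 2
Round 3: Elkhorn=18 Fernhollow=26 Greywater=25 Ironridge=29 → close Greywater (overflow 20)
  25÷3 = 8 each, +1 to first 1
Round 4: Elkhorn=27 Fernhollow=34 Ironridge=37 → close Ironridge (overflow 24)
  37÷2 = 18 each, +1 to first 1
Round 5: Elkhorn=46 Fernhollow=52 → close Elkhorn (overflow 41)
  46÷1 = 46 each, +1 to first 0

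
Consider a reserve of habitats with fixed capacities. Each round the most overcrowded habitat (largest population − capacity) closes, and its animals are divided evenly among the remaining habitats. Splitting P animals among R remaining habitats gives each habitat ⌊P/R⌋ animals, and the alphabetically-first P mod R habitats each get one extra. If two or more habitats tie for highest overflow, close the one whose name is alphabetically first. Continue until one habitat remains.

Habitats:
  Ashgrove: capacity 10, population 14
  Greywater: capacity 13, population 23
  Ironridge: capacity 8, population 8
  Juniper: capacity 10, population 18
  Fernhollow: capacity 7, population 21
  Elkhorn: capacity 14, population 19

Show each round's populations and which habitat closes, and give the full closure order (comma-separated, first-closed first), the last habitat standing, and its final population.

Round 1: Ashgrove=14 Elkhorn=19 Fernhollow=21 Greywater=23 Ironridge=8 Juniper=18 → close Fernhollow (overflow 14)
  21÷5 = 4 each, +1 to first 1
Round 2: Ashgrove=19 Elkhorn=23 Greywater=27 Ironridge=12 Juniper=22 → close Greywater (overflow 14)
  27÷4 = 6 each, +1 to first 3
Round 3: Ashgrove=26 Elkhorn=30 Ironridge=19 Juniper=28 → close Juniper (overflow 18)
  28÷3 = 9 each, +1 to first 1
Round 4: Ashgrove=36 Elkhorn=39 Ironridge=28 → close Ashgrove (overflow 26)
  36÷2 = 18 each, +1 to first 0
Round 5: Elkhorn=57 Ironridge=46 → close Elkhorn (overflow 43)
  57÷1 = 57 each, +1 to first 0

Closure order: Fernhollow, Greywater, Juniper, Ashgrove, Elkhorn
Last habitat: Ironridge with 103 animals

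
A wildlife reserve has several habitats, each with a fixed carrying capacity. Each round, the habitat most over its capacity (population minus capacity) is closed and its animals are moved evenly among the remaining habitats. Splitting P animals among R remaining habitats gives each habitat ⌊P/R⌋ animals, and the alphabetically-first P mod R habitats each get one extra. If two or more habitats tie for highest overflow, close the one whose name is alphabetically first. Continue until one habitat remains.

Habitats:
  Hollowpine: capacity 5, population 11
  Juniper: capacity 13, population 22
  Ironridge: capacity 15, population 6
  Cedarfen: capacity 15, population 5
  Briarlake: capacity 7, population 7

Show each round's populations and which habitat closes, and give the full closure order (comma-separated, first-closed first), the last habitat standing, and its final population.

Round 1: Briarlake=7 Cedarfen=5 Hollowpine=11 Ironridge=6 Juniper=22 → close Juniper (overflow 9)
  22÷4 = 5 each, +1 to first 2
Round 2: Briarlake=13 Cedarfen=11 Hollowpine=16 Ironridge=11 → close Hollowpine (overflow 11)
  16÷3 = 5 each, +1 to first 1
Round 3: Briarlake=19 Cedarfen=16 Ironridge=16 → close Briarlake (overflow 12)
  19÷2 = 9 each, +1 to first 1
Round 4: Cedarfen=26 Ironridge=25 → close Cedarfen (overflow 11)
  26÷1 = 26 each, +1 to first 0

Closure order: Juniper, Hollowpine, Briarlake, Cedarfen
Last habitat: Ironridge with 51 animals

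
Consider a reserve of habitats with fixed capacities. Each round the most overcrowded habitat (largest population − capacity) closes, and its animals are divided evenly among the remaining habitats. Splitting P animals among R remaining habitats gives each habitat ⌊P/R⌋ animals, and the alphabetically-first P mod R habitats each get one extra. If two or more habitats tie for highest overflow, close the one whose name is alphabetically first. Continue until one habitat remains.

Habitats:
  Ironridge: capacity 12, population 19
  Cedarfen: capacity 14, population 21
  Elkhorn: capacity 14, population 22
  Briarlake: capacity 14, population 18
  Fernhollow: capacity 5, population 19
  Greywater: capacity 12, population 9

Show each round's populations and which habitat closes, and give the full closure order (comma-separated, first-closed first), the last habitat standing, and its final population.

Round 1: Briarlake=18 Cedarfen=21 Elkhorn=22 Fernhollow=19 Greywater=9 Ironridge=19 → close Fernhollow (overflow 14)
  19÷5 = 3 each, +1 to first 4
Round 2: Briarlake=22 Cedarfen=25 Elkhorn=26 Greywater=13 Ironridge=22 → close Elkhorn (overflow 12)
  26÷4 = 6 each, +1 to first 2
Round 3: Briarlake=29 Cedarfen=32 Greywater=19 Ironridge=28 → close Cedarfen (overflow 18)
  32÷3 = 10 each, +1 to first 2
Round 4: Briarlake=40 Greywater=30 Ironridge=38 → close Briarlake (overflow 26)
  40÷2 = 20 each, +1 to first 0
Round 5: Greywater=50 Ironridge=58 → close Ironridge (overflow 46)
  58÷1 = 58 each, +1 to first 0

Closure order: Fernhollow, Elkhorn, Cedarfen, Briarlake, Ironridge
Last habitat: Greywater with 108 animals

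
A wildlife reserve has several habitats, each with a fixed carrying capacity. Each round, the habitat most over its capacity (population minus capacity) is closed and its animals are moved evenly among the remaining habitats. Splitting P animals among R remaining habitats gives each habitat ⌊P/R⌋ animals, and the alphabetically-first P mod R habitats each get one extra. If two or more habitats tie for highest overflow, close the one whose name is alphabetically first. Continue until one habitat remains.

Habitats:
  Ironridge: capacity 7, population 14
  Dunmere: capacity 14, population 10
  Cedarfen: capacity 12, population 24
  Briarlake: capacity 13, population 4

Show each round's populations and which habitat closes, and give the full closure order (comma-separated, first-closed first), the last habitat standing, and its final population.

Closure order: Cedarfen, Ironridge, Dunmere
Last habitat: Briarlake with 52 animals

Round 1: Briarlake=4 Cedarfen=24 Dunmere=10 Ironridge=14 → close Cedarfen (overflow 12)
  24÷3 = 8 each, +1 to first 0
Round 2: Briarlake=12 Dunmere=18 Ironridge=22 → close Ironridge (overflow 15)
  22÷2 = 11 each, +1 to first 0
Round 3: Briarlake=23 Dunmere=29 → close Dunmere (overflow 15)
  29÷1 = 29 each, +1 to first 0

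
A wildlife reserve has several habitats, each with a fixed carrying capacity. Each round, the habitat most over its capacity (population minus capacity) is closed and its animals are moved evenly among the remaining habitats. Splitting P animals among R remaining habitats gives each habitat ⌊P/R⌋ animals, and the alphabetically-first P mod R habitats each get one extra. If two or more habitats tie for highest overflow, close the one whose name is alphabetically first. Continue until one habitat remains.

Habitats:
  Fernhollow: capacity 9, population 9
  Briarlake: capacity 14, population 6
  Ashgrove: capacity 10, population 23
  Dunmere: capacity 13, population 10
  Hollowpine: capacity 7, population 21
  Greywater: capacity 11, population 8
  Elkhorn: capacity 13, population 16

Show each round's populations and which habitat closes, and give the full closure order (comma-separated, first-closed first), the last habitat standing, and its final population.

Closure order: Hollowpine, Ashgrove, Elkhorn, Fernhollow, Dunmere, Greywater
Last habitat: Briarlake with 93 animals

Round 1: Ashgrove=23 Briarlake=6 Dunmere=10 Elkhorn=16 Fernhollow=9 Greywater=8 Hollowpine=21 → close Hollowpine (overflow 14)
  21÷6 = 3 each, +1 to first 3
Round 2: Ashgrove=27 Briarlake=10 Dunmere=14 Elkhorn=19 Fernhollow=12 Greywater=11 → close Ashgrove (overflow 17)
  27÷5 = 5 each, +1 to first 2
Round 3: Briarlake=16 Dunmere=20 Elkhorn=24 Fernhollow=17 Greywater=16 → close Elkhorn (overflow 11)
  24÷4 = 6 each, +1 to first 0
Round 4: Briarlake=22 Dunmere=26 Fernhollow=23 Greywater=22 → close Fernhollow (overflow 14)
  23÷3 = 7 each, +1 to first 2
Round 5: Briarlake=30 Dunmere=34 Greywater=29 → close Dunmere (overflow 21)
  34÷2 = 17 each, +1 to first 0
Round 6: Briarlake=47 Greywater=46 → close Greywater (overflow 35)
  46÷1 = 46 each, +1 to first 0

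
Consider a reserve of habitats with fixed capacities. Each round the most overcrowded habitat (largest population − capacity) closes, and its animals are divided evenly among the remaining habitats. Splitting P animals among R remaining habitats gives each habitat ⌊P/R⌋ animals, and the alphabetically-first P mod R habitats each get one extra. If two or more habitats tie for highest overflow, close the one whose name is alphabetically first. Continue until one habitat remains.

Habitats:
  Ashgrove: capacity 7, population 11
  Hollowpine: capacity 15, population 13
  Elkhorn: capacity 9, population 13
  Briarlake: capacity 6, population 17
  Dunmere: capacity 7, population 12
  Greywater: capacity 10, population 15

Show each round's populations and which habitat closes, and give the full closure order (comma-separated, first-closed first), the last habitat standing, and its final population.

Closure order: Briarlake, Dunmere, Ashgrove, Elkhorn, Greywater
Last habitat: Hollowpine with 81 animals

Round 1: Ashgrove=11 Briarlake=17 Dunmere=12 Elkhorn=13 Greywater=15 Hollowpine=13 → close Briarlake (overflow 11)
  17÷5 = 3 each, +1 to first 2
Round 2: Ashgrove=15 Dunmere=16 Elkhorn=16 Greywater=18 Hollowpine=16 → close Dunmere (overflow 9)
  16÷4 = 4 each, +1 to first 0
Round 3: Ashgrove=19 Elkhorn=20 Greywater=22 Hollowpine=20 → close Ashgrove (overflow 12)
  19÷3 = 6 each, +1 to first 1
Round 4: Elkhorn=27 Greywater=28 Hollowpine=26 → close Elkhorn (overflow 18)
  27÷2 = 13 each, +1 to first 1
Round 5: Greywater=42 Hollowpine=39 → close Greywater (overflow 32)
  42÷1 = 42 each, +1 to first 0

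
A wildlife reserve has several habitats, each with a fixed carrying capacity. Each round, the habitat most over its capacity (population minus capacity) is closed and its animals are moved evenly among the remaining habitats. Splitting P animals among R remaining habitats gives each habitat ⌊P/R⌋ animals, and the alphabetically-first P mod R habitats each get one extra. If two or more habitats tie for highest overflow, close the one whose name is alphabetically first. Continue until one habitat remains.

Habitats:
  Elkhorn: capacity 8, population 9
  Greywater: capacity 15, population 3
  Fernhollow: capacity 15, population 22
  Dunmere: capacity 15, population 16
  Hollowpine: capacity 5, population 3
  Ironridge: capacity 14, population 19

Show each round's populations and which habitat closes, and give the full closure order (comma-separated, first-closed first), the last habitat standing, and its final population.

Round 1: Dunmere=16 Elkhorn=9 Fernhollow=22 Greywater=3 Hollowpine=3 Ironridge=19 → close Fernhollow (overflow 7)
  22÷5 = 4 each, +1 to first 2
Round 2: Dunmere=21 Elkhorn=14 Greywater=7 Hollowpine=7 Ironridge=23 → close Ironridge (overflow 9)
  23÷4 = 5 each, +1 to first 3
Round 3: Dunmere=27 Elkhorn=20 Greywater=13 Hollowpine=12 → close Dunmere (overflow 12)
  27÷3 = 9 each, +1 to first 0
Round 4: Elkhorn=29 Greywater=22 Hollowpine=21 → close Elkhorn (overflow 21)
  29÷2 = 14 each, +1 to first 1
Round 5: Greywater=37 Hollowpine=35 → close Hollowpine (overflow 30)
  35÷1 = 35 each, +1 to first 0

Closure order: Fernhollow, Ironridge, Dunmere, Elkhorn, Hollowpine
Last habitat: Greywater with 72 animals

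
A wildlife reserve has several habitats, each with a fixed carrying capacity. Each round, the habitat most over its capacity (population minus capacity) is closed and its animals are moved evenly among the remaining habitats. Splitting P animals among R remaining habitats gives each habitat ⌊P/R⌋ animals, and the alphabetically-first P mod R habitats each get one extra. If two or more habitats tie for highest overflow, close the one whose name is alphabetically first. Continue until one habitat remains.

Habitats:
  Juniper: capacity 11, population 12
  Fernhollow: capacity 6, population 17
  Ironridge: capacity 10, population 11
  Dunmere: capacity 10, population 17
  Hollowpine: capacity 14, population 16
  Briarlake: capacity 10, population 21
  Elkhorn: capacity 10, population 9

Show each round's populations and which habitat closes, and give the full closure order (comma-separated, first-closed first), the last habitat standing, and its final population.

Round 1: Briarlake=21 Dunmere=17 Elkhorn=9 Fernhollow=17 Hollowpine=16 Ironridge=11 Juniper=12 → close Briarlake (overflow 11)
  21÷6 = 3 each, +1 to first 3
Round 2: Dunmere=21 Elkhorn=13 Fernhollow=21 Hollowpine=19 Ironridge=14 Juniper=15 → close Fernhollow (overflow 15)
  21÷5 = 4 each, +1 to first 1
Round 3: Dunmere=26 Elkhorn=17 Hollowpine=23 Ironridge=18 Juniper=19 → close Dunmere (overflow 16)
  26÷4 = 6 each, +1 to first 2
Round 4: Elkhorn=24 Hollowpine=30 Ironridge=24 Juniper=25 → close Hollowpine (overflow 16)
  30÷3 = 10 each, +1 to first 0
Round 5: Elkhorn=34 Ironridge=34 Juniper=35 → close Elkhorn (overflow 24)
  34÷2 = 17 each, +1 to first 0
Round 6: Ironridge=51 Juniper=52 → close Ironridge (overflow 41)
  51÷1 = 51 each, +1 to first 0

Closure order: Briarlake, Fernhollow, Dunmere, Hollowpine, Elkhorn, Ironridge
Last habitat: Juniper with 103 animals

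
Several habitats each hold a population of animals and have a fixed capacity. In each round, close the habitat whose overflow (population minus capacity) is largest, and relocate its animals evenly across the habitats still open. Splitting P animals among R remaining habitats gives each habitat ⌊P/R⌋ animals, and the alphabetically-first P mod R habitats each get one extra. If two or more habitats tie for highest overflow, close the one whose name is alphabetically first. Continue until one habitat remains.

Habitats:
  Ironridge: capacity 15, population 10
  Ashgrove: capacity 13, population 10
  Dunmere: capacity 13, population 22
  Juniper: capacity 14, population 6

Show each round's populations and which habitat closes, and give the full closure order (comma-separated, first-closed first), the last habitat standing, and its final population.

Round 1: Ashgrove=10 Dunmere=22 Ironridge=10 Juniper=6 → close Dunmere (overflow 9)
  22÷3 = 7 each, +1 to first 1
Round 2: Ashgrove=18 Ironridge=17 Juniper=13 → close Ashgrove (overflow 5)
  18÷2 = 9 each, +1 to first 0
Round 3: Ironridge=26 Juniper=22 → close Ironridge (overflow 11)
  26÷1 = 26 each, +1 to first 0

Closure order: Dunmere, Ashgrove, Ironridge
Last habitat: Juniper with 48 animals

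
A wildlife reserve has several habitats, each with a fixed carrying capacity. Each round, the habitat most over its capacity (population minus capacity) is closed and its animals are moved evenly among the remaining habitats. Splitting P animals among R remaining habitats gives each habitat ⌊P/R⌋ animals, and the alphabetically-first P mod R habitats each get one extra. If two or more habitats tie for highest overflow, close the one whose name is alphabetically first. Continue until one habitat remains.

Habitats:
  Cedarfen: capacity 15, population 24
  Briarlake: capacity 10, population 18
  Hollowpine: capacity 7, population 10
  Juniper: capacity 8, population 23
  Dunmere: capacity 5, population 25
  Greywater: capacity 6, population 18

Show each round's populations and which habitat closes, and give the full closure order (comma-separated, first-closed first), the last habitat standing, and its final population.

Closure order: Dunmere, Juniper, Greywater, Cedarfen, Briarlake
Last habitat: Hollowpine with 118 animals

Round 1: Briarlake=18 Cedarfen=24 Dunmere=25 Greywater=18 Hollowpine=10 Juniper=23 → close Dunmere (overflow 20)
  25÷5 = 5 each, +1 to first 0
Round 2: Briarlake=23 Cedarfen=29 Greywater=23 Hollowpine=15 Juniper=28 → close Juniper (overflow 20)
  28÷4 = 7 each, +1 to first 0
Round 3: Briarlake=30 Cedarfen=36 Greywater=30 Hollowpine=22 → close Greywater (overflow 24)
  30÷3 = 10 each, +1 to first 0
Round 4: Briarlake=40 Cedarfen=46 Hollowpine=32 → close Cedarfen (overflow 31)
  46÷2 = 23 each, +1 to first 0
Round 5: Briarlake=63 Hollowpine=55 → close Briarlake (overflow 53)
  63÷1 = 63 each, +1 to first 0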